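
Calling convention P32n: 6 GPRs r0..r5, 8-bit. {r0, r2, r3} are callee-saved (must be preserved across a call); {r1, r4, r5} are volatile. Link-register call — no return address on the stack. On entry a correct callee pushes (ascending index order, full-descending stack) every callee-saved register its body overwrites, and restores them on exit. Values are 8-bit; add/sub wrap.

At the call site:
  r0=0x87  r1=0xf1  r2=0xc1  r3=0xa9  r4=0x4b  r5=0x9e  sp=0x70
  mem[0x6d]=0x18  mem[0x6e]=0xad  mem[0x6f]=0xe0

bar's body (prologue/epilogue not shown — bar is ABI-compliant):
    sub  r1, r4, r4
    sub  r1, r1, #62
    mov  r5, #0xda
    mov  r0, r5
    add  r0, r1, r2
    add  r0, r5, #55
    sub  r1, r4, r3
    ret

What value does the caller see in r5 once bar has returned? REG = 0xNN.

prologue: push r0 → mem[0x6f]=0x87, sp=0x6f
body[0] sub  r1, r4, r4 → r1=0x00
body[1] sub  r1, r1, #62 → r1=0xc2
body[2] mov  r5, #0xda → r5=0xda
body[3] mov  r0, r5 → r0=0xda
body[4] add  r0, r1, r2 → r0=0x83
body[5] add  r0, r5, #55 → r0=0x11
body[6] sub  r1, r4, r3 → r1=0xa2
epilogue: pop r0=0x87, sp=0x70
r5 is caller-saved → body value

REG = 0xda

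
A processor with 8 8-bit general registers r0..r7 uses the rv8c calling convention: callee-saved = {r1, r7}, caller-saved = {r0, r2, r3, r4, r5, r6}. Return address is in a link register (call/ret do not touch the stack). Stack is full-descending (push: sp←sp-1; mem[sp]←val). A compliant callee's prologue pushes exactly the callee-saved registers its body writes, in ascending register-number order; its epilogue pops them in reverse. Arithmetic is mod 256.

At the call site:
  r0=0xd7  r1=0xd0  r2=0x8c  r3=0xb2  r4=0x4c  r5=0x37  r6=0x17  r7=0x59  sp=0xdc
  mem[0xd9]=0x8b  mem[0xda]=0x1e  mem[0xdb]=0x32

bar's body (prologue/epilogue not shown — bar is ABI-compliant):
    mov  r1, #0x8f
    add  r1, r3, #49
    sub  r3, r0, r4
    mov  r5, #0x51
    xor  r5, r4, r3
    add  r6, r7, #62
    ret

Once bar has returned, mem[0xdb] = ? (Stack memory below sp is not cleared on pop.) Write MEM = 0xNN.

prologue: push r1 → mem[0xdb]=0xd0, sp=0xdb
body[0] mov  r1, #0x8f → r1=0x8f
body[1] add  r1, r3, #49 → r1=0xe3
body[2] sub  r3, r0, r4 → r3=0x8b
body[3] mov  r5, #0x51 → r5=0x51
body[4] xor  r5, r4, r3 → r5=0xc7
body[5] add  r6, r7, #62 → r6=0x97
epilogue: pop r1=0xd0, sp=0xdc
prologue pushed ['r1'] at ['0xdb']

MEM = 0xd0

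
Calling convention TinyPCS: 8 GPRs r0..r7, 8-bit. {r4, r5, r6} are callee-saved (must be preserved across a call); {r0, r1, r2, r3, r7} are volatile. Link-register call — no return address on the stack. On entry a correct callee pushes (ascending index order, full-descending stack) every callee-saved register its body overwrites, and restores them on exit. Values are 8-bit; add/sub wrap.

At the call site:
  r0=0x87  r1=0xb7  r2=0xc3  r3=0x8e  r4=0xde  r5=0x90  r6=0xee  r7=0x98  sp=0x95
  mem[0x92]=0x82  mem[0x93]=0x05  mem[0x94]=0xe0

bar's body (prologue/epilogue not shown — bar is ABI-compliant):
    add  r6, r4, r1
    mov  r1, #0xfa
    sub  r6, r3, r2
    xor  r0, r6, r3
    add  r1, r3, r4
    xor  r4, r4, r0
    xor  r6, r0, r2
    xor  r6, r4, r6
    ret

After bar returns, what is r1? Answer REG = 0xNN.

REG = 0x6c

prologue: push r4 -> mem[0x94]=0xde, sp=0x94
prologue: push r6 -> mem[0x93]=0xee, sp=0x93
body[0] add  r6, r4, r1 -> r6=0x95
body[1] mov  r1, #0xfa -> r1=0xfa
body[2] sub  r6, r3, r2 -> r6=0xcb
body[3] xor  r0, r6, r3 -> r0=0x45
body[4] add  r1, r3, r4 -> r1=0x6c
body[5] xor  r4, r4, r0 -> r4=0x9b
body[6] xor  r6, r0, r2 -> r6=0x86
body[7] xor  r6, r4, r6 -> r6=0x1d
epilogue: pop r6=0xee, sp=0x94
epilogue: pop r4=0xde, sp=0x95
r1 is caller-saved -> body value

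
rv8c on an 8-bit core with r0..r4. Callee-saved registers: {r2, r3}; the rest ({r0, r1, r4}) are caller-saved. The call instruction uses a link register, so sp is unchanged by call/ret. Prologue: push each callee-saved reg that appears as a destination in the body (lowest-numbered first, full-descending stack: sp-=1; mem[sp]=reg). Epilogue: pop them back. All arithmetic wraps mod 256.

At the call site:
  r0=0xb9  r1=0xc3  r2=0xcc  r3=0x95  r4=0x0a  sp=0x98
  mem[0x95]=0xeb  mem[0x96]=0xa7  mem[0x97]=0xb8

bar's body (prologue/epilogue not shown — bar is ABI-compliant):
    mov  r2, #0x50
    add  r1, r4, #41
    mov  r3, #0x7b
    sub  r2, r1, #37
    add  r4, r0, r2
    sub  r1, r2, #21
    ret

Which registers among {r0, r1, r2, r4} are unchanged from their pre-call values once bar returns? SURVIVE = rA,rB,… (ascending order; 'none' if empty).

prologue: push r2 -> mem[0x97]=0xcc, sp=0x97
prologue: push r3 -> mem[0x96]=0x95, sp=0x96
body[0] mov  r2, #0x50 -> r2=0x50
body[1] add  r1, r4, #41 -> r1=0x33
body[2] mov  r3, #0x7b -> r3=0x7b
body[3] sub  r2, r1, #37 -> r2=0x0e
body[4] add  r4, r0, r2 -> r4=0xc7
body[5] sub  r1, r2, #21 -> r1=0xf9
epilogue: pop r3=0x95, sp=0x97
epilogue: pop r2=0xcc, sp=0x98
r0: caller-saved, written=False
r1: caller-saved, written=True
r2: callee-saved, written=True
r4: caller-saved, written=True

SURVIVE = r0,r2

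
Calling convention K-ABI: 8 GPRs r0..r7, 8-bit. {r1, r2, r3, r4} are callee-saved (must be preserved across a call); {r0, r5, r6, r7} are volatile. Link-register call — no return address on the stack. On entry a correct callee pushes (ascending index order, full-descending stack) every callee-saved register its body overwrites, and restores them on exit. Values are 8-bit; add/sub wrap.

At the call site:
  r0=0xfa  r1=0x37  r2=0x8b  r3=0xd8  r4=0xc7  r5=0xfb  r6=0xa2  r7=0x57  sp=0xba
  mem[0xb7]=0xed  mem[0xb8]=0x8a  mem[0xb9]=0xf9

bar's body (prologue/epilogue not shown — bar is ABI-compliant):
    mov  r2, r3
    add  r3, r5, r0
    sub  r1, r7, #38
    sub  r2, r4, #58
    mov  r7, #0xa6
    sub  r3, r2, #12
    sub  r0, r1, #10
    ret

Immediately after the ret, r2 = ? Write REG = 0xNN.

prologue: push r1 -> mem[0xb9]=0x37, sp=0xb9
prologue: push r2 -> mem[0xb8]=0x8b, sp=0xb8
prologue: push r3 -> mem[0xb7]=0xd8, sp=0xb7
body[0] mov  r2, r3 -> r2=0xd8
body[1] add  r3, r5, r0 -> r3=0xf5
body[2] sub  r1, r7, #38 -> r1=0x31
body[3] sub  r2, r4, #58 -> r2=0x8d
body[4] mov  r7, #0xa6 -> r7=0xa6
body[5] sub  r3, r2, #12 -> r3=0x81
body[6] sub  r0, r1, #10 -> r0=0x27
epilogue: pop r3=0xd8, sp=0xb8
epilogue: pop r2=0x8b, sp=0xb9
epilogue: pop r1=0x37, sp=0xba
r2 is callee-saved -> restored

REG = 0x8b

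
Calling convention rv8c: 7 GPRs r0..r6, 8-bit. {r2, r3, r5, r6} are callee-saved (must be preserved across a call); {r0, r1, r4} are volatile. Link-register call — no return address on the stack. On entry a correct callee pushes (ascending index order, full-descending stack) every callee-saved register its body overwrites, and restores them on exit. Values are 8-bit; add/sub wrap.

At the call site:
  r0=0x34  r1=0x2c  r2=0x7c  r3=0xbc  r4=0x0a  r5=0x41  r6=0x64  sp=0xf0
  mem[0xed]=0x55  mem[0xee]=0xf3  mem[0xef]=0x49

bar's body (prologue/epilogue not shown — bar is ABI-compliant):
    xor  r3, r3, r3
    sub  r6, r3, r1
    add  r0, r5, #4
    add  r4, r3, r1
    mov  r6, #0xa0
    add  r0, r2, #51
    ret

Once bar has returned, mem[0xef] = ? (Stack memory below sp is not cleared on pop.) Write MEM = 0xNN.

prologue: push r3 → mem[0xef]=0xbc, sp=0xef
prologue: push r6 → mem[0xee]=0x64, sp=0xee
body[0] xor  r3, r3, r3 → r3=0x00
body[1] sub  r6, r3, r1 → r6=0xd4
body[2] add  r0, r5, #4 → r0=0x45
body[3] add  r4, r3, r1 → r4=0x2c
body[4] mov  r6, #0xa0 → r6=0xa0
body[5] add  r0, r2, #51 → r0=0xaf
epilogue: pop r6=0x64, sp=0xef
epilogue: pop r3=0xbc, sp=0xf0
prologue pushed ['r3', 'r6'] at ['0xef', '0xee']

MEM = 0xbc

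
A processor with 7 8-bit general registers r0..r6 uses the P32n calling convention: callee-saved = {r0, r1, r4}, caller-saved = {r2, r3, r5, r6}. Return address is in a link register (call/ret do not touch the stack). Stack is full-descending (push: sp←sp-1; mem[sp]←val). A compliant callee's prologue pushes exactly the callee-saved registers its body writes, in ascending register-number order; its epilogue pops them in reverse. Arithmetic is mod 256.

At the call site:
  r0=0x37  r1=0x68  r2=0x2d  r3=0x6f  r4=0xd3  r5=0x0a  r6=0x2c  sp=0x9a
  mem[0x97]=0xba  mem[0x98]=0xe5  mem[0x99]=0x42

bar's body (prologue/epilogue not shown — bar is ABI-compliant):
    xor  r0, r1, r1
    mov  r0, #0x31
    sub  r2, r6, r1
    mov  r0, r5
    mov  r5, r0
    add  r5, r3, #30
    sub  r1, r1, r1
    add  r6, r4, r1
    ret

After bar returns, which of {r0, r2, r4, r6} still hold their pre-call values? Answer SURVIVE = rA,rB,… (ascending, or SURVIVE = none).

SURVIVE = r0,r4

prologue: push r0 → mem[0x99]=0x37, sp=0x99
prologue: push r1 → mem[0x98]=0x68, sp=0x98
body[0] xor  r0, r1, r1 → r0=0x00
body[1] mov  r0, #0x31 → r0=0x31
body[2] sub  r2, r6, r1 → r2=0xc4
body[3] mov  r0, r5 → r0=0x0a
body[4] mov  r5, r0 → r5=0x0a
body[5] add  r5, r3, #30 → r5=0x8d
body[6] sub  r1, r1, r1 → r1=0x00
body[7] add  r6, r4, r1 → r6=0xd3
epilogue: pop r1=0x68, sp=0x99
epilogue: pop r0=0x37, sp=0x9a
r0: callee-saved, written=True
r2: caller-saved, written=True
r4: callee-saved, written=False
r6: caller-saved, written=True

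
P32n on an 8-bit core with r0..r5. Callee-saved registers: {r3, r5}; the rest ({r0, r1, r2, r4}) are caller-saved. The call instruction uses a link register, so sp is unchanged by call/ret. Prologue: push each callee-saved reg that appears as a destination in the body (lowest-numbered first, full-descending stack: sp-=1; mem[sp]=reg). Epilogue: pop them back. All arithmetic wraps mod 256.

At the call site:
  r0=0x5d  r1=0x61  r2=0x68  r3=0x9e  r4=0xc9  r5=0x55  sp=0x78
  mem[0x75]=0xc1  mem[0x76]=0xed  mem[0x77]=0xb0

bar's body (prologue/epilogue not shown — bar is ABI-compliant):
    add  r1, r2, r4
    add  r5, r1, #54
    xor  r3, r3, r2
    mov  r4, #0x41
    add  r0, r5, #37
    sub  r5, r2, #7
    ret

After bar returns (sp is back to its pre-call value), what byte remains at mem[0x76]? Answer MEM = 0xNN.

prologue: push r3 → mem[0x77]=0x9e, sp=0x77
prologue: push r5 → mem[0x76]=0x55, sp=0x76
body[0] add  r1, r2, r4 → r1=0x31
body[1] add  r5, r1, #54 → r5=0x67
body[2] xor  r3, r3, r2 → r3=0xf6
body[3] mov  r4, #0x41 → r4=0x41
body[4] add  r0, r5, #37 → r0=0x8c
body[5] sub  r5, r2, #7 → r5=0x61
epilogue: pop r5=0x55, sp=0x77
epilogue: pop r3=0x9e, sp=0x78
prologue pushed ['r3', 'r5'] at ['0x77', '0x76']

MEM = 0x55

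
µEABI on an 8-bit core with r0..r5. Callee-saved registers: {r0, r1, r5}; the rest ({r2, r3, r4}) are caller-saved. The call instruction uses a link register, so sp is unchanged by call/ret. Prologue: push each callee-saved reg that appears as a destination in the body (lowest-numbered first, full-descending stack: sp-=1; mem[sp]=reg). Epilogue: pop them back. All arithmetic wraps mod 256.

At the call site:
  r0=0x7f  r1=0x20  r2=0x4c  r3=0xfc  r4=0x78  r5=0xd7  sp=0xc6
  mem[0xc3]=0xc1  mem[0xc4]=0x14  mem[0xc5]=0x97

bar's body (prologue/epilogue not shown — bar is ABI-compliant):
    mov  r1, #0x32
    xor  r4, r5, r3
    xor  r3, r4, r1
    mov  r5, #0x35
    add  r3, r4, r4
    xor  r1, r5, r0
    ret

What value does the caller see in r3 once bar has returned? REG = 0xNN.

prologue: push r1 → mem[0xc5]=0x20, sp=0xc5
prologue: push r5 → mem[0xc4]=0xd7, sp=0xc4
body[0] mov  r1, #0x32 → r1=0x32
body[1] xor  r4, r5, r3 → r4=0x2b
body[2] xor  r3, r4, r1 → r3=0x19
body[3] mov  r5, #0x35 → r5=0x35
body[4] add  r3, r4, r4 → r3=0x56
body[5] xor  r1, r5, r0 → r1=0x4a
epilogue: pop r5=0xd7, sp=0xc5
epilogue: pop r1=0x20, sp=0xc6
r3 is caller-saved → body value

REG = 0x56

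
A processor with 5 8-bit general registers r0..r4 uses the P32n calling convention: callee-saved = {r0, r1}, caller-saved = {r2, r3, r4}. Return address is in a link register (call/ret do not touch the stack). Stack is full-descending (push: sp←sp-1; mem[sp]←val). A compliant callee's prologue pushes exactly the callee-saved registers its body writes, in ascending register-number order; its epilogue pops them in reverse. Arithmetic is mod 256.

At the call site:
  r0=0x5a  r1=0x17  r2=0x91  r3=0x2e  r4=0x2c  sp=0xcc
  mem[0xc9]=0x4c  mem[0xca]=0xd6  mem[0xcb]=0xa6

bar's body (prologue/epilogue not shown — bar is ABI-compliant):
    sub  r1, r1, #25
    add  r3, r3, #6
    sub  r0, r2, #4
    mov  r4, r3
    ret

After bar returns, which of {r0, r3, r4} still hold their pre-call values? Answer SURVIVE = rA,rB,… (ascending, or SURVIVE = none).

prologue: push r0 → mem[0xcb]=0x5a, sp=0xcb
prologue: push r1 → mem[0xca]=0x17, sp=0xca
body[0] sub  r1, r1, #25 → r1=0xfe
body[1] add  r3, r3, #6 → r3=0x34
body[2] sub  r0, r2, #4 → r0=0x8d
body[3] mov  r4, r3 → r4=0x34
epilogue: pop r1=0x17, sp=0xcb
epilogue: pop r0=0x5a, sp=0xcc
r0: callee-saved, written=True
r3: caller-saved, written=True
r4: caller-saved, written=True

SURVIVE = r0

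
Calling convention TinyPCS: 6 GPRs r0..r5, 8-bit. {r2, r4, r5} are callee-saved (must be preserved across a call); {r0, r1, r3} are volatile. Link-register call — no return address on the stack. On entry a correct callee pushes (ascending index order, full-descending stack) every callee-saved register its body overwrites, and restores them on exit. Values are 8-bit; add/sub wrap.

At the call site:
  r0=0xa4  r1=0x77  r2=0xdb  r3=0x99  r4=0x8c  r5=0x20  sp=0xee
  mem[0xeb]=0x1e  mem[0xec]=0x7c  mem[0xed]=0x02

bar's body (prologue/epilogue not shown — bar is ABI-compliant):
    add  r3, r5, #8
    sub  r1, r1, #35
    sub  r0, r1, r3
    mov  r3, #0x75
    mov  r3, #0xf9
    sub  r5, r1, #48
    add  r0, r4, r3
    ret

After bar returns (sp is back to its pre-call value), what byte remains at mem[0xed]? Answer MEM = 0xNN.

MEM = 0x20

prologue: push r5 -> mem[0xed]=0x20, sp=0xed
body[0] add  r3, r5, #8 -> r3=0x28
body[1] sub  r1, r1, #35 -> r1=0x54
body[2] sub  r0, r1, r3 -> r0=0x2c
body[3] mov  r3, #0x75 -> r3=0x75
body[4] mov  r3, #0xf9 -> r3=0xf9
body[5] sub  r5, r1, #48 -> r5=0x24
body[6] add  r0, r4, r3 -> r0=0x85
epilogue: pop r5=0x20, sp=0xee
prologue pushed ['r5'] at ['0xed']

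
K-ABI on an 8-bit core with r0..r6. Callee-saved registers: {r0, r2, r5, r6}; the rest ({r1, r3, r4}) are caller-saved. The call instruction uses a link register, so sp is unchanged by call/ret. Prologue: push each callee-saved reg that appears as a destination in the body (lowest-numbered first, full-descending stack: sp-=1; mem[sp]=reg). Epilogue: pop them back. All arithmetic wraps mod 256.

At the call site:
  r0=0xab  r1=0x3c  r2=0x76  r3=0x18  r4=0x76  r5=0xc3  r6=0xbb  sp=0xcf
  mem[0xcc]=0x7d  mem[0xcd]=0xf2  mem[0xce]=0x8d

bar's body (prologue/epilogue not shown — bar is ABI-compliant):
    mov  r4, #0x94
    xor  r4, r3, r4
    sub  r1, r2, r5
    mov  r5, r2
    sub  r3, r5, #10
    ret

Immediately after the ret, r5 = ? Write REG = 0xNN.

REG = 0xc3

prologue: push r5 → mem[0xce]=0xc3, sp=0xce
body[0] mov  r4, #0x94 → r4=0x94
body[1] xor  r4, r3, r4 → r4=0x8c
body[2] sub  r1, r2, r5 → r1=0xb3
body[3] mov  r5, r2 → r5=0x76
body[4] sub  r3, r5, #10 → r3=0x6c
epilogue: pop r5=0xc3, sp=0xcf
r5 is callee-saved → restored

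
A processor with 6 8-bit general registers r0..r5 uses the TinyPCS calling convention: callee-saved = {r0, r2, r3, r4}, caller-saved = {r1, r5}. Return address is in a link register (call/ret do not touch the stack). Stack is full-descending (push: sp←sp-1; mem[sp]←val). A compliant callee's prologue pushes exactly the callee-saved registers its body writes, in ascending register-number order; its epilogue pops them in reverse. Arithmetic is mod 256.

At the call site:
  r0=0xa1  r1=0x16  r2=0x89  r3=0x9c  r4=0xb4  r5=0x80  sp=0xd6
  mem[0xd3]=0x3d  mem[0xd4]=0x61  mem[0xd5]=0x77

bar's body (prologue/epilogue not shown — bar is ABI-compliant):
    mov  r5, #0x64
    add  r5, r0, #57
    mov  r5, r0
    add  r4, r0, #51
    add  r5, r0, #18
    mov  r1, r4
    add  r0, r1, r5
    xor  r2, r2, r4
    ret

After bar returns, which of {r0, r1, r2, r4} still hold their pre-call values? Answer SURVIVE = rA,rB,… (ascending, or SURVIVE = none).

SURVIVE = r0,r2,r4

prologue: push r0 -> mem[0xd5]=0xa1, sp=0xd5
prologue: push r2 -> mem[0xd4]=0x89, sp=0xd4
prologue: push r4 -> mem[0xd3]=0xb4, sp=0xd3
body[0] mov  r5, #0x64 -> r5=0x64
body[1] add  r5, r0, #57 -> r5=0xda
body[2] mov  r5, r0 -> r5=0xa1
body[3] add  r4, r0, #51 -> r4=0xd4
body[4] add  r5, r0, #18 -> r5=0xb3
body[5] mov  r1, r4 -> r1=0xd4
body[6] add  r0, r1, r5 -> r0=0x87
body[7] xor  r2, r2, r4 -> r2=0x5d
epilogue: pop r4=0xb4, sp=0xd4
epilogue: pop r2=0x89, sp=0xd5
epilogue: pop r0=0xa1, sp=0xd6
r0: callee-saved, written=True
r1: caller-saved, written=True
r2: callee-saved, written=True
r4: callee-saved, written=True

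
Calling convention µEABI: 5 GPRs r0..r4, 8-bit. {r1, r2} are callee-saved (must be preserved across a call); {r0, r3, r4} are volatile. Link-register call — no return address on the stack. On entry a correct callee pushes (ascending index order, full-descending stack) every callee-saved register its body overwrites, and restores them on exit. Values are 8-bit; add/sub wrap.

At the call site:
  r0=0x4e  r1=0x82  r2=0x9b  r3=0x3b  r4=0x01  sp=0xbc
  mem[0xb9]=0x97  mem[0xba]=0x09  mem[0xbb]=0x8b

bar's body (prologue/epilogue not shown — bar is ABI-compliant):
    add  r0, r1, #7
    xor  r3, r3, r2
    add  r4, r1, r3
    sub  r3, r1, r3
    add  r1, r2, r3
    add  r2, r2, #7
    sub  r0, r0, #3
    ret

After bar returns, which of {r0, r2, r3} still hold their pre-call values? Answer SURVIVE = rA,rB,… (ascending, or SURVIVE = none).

SURVIVE = r2

prologue: push r1 -> mem[0xbb]=0x82, sp=0xbb
prologue: push r2 -> mem[0xba]=0x9b, sp=0xba
body[0] add  r0, r1, #7 -> r0=0x89
body[1] xor  r3, r3, r2 -> r3=0xa0
body[2] add  r4, r1, r3 -> r4=0x22
body[3] sub  r3, r1, r3 -> r3=0xe2
body[4] add  r1, r2, r3 -> r1=0x7d
body[5] add  r2, r2, #7 -> r2=0xa2
body[6] sub  r0, r0, #3 -> r0=0x86
epilogue: pop r2=0x9b, sp=0xbb
epilogue: pop r1=0x82, sp=0xbc
r0: caller-saved, written=True
r2: callee-saved, written=True
r3: caller-saved, written=True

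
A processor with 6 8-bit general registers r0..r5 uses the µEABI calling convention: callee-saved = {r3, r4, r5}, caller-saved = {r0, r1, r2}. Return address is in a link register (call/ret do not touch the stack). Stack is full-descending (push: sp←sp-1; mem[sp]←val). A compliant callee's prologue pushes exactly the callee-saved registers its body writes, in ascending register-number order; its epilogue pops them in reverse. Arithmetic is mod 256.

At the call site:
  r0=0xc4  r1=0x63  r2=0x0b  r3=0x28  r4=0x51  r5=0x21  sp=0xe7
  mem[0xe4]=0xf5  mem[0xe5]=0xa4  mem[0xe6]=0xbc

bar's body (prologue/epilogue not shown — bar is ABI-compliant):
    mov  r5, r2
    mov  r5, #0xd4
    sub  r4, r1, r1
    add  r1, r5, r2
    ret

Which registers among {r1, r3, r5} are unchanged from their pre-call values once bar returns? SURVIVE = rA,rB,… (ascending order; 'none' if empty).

SURVIVE = r3,r5

prologue: push r4 -> mem[0xe6]=0x51, sp=0xe6
prologue: push r5 -> mem[0xe5]=0x21, sp=0xe5
body[0] mov  r5, r2 -> r5=0x0b
body[1] mov  r5, #0xd4 -> r5=0xd4
body[2] sub  r4, r1, r1 -> r4=0x00
body[3] add  r1, r5, r2 -> r1=0xdf
epilogue: pop r5=0x21, sp=0xe6
epilogue: pop r4=0x51, sp=0xe7
r1: caller-saved, written=True
r3: callee-saved, written=False
r5: callee-saved, written=True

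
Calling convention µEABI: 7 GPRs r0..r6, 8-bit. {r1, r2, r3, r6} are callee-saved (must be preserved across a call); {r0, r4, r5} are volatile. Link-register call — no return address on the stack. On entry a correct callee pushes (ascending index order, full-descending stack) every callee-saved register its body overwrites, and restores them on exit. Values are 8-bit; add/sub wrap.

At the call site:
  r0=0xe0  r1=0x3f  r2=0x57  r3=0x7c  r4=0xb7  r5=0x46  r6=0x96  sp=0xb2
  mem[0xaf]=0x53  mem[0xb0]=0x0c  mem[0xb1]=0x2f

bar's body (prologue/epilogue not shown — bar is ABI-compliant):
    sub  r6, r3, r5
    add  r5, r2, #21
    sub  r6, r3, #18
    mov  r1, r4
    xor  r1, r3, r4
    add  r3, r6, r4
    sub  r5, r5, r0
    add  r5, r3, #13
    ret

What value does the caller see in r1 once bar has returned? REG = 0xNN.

prologue: push r1 -> mem[0xb1]=0x3f, sp=0xb1
prologue: push r3 -> mem[0xb0]=0x7c, sp=0xb0
prologue: push r6 -> mem[0xaf]=0x96, sp=0xaf
body[0] sub  r6, r3, r5 -> r6=0x36
body[1] add  r5, r2, #21 -> r5=0x6c
body[2] sub  r6, r3, #18 -> r6=0x6a
body[3] mov  r1, r4 -> r1=0xb7
body[4] xor  r1, r3, r4 -> r1=0xcb
body[5] add  r3, r6, r4 -> r3=0x21
body[6] sub  r5, r5, r0 -> r5=0x8c
body[7] add  r5, r3, #13 -> r5=0x2e
epilogue: pop r6=0x96, sp=0xb0
epilogue: pop r3=0x7c, sp=0xb1
epilogue: pop r1=0x3f, sp=0xb2
r1 is callee-saved -> restored

REG = 0x3f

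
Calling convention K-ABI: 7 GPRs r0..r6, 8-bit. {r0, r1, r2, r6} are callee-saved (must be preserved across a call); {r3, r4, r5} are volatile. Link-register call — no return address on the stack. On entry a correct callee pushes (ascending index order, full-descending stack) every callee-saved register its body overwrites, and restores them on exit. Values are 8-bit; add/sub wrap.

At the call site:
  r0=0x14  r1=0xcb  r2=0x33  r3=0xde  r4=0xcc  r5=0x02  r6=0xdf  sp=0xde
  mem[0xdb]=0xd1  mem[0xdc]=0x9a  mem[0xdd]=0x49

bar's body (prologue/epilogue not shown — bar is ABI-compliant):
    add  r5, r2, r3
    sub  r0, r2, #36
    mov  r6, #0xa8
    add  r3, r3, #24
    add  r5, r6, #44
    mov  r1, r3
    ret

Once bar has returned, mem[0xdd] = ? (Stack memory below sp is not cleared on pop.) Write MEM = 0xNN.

prologue: push r0 → mem[0xdd]=0x14, sp=0xdd
prologue: push r1 → mem[0xdc]=0xcb, sp=0xdc
prologue: push r6 → mem[0xdb]=0xdf, sp=0xdb
body[0] add  r5, r2, r3 → r5=0x11
body[1] sub  r0, r2, #36 → r0=0x0f
body[2] mov  r6, #0xa8 → r6=0xa8
body[3] add  r3, r3, #24 → r3=0xf6
body[4] add  r5, r6, #44 → r5=0xd4
body[5] mov  r1, r3 → r1=0xf6
epilogue: pop r6=0xdf, sp=0xdc
epilogue: pop r1=0xcb, sp=0xdd
epilogue: pop r0=0x14, sp=0xde
prologue pushed ['r0', 'r1', 'r6'] at ['0xdd', '0xdc', '0xdb']

MEM = 0x14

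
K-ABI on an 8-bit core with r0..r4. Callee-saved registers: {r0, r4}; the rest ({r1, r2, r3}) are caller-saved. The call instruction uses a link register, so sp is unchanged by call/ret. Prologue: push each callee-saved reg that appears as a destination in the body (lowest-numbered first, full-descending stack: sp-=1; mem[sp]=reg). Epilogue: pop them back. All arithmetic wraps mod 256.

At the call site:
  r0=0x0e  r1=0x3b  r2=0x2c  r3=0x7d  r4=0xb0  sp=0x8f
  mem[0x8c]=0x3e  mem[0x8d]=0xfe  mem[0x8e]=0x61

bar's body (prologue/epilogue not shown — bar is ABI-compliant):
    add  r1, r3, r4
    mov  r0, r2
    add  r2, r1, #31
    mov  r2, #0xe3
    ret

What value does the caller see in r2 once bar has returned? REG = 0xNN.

prologue: push r0 → mem[0x8e]=0x0e, sp=0x8e
body[0] add  r1, r3, r4 → r1=0x2d
body[1] mov  r0, r2 → r0=0x2c
body[2] add  r2, r1, #31 → r2=0x4c
body[3] mov  r2, #0xe3 → r2=0xe3
epilogue: pop r0=0x0e, sp=0x8f
r2 is caller-saved → body value

REG = 0xe3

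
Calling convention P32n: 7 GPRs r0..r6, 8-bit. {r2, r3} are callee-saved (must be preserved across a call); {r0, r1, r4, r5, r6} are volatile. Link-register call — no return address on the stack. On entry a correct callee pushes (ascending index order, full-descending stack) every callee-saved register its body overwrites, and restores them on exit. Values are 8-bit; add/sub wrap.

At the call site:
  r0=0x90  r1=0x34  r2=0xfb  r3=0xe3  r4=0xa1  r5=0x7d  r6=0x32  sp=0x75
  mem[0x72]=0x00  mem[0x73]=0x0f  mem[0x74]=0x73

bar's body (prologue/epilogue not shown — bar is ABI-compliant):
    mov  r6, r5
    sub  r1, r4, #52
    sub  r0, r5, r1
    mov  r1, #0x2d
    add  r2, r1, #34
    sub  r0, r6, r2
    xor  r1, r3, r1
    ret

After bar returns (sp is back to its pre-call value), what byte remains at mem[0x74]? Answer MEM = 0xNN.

prologue: push r2 -> mem[0x74]=0xfb, sp=0x74
body[0] mov  r6, r5 -> r6=0x7d
body[1] sub  r1, r4, #52 -> r1=0x6d
body[2] sub  r0, r5, r1 -> r0=0x10
body[3] mov  r1, #0x2d -> r1=0x2d
body[4] add  r2, r1, #34 -> r2=0x4f
body[5] sub  r0, r6, r2 -> r0=0x2e
body[6] xor  r1, r3, r1 -> r1=0xce
epilogue: pop r2=0xfb, sp=0x75
prologue pushed ['r2'] at ['0x74']

MEM = 0xfb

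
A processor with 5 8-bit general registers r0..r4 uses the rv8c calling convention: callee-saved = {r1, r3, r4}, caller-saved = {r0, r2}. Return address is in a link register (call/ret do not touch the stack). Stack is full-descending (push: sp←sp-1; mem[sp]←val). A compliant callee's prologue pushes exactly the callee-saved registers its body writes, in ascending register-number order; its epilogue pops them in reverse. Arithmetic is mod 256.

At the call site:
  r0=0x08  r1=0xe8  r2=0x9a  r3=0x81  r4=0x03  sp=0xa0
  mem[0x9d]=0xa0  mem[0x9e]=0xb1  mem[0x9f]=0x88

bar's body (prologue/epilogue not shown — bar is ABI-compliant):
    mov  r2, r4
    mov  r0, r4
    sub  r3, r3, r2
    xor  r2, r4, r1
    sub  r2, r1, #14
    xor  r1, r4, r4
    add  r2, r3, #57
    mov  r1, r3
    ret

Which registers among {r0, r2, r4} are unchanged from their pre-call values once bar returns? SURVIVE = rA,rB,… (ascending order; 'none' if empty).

SURVIVE = r4

prologue: push r1 -> mem[0x9f]=0xe8, sp=0x9f
prologue: push r3 -> mem[0x9e]=0x81, sp=0x9e
body[0] mov  r2, r4 -> r2=0x03
body[1] mov  r0, r4 -> r0=0x03
body[2] sub  r3, r3, r2 -> r3=0x7e
body[3] xor  r2, r4, r1 -> r2=0xeb
body[4] sub  r2, r1, #14 -> r2=0xda
body[5] xor  r1, r4, r4 -> r1=0x00
body[6] add  r2, r3, #57 -> r2=0xb7
body[7] mov  r1, r3 -> r1=0x7e
epilogue: pop r3=0x81, sp=0x9f
epilogue: pop r1=0xe8, sp=0xa0
r0: caller-saved, written=True
r2: caller-saved, written=True
r4: callee-saved, written=False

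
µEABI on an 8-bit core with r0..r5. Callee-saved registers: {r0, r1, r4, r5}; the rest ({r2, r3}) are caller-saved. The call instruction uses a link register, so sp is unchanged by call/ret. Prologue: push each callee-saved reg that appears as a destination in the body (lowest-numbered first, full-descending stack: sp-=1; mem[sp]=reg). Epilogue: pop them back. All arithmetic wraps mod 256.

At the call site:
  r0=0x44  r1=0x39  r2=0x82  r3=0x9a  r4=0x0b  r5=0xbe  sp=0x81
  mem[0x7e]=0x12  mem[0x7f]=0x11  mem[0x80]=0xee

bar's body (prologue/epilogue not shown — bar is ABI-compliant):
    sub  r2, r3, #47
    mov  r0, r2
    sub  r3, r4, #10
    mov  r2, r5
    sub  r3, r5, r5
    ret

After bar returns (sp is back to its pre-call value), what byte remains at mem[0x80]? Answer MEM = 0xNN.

MEM = 0x44

prologue: push r0 -> mem[0x80]=0x44, sp=0x80
body[0] sub  r2, r3, #47 -> r2=0x6b
body[1] mov  r0, r2 -> r0=0x6b
body[2] sub  r3, r4, #10 -> r3=0x01
body[3] mov  r2, r5 -> r2=0xbe
body[4] sub  r3, r5, r5 -> r3=0x00
epilogue: pop r0=0x44, sp=0x81
prologue pushed ['r0'] at ['0x80']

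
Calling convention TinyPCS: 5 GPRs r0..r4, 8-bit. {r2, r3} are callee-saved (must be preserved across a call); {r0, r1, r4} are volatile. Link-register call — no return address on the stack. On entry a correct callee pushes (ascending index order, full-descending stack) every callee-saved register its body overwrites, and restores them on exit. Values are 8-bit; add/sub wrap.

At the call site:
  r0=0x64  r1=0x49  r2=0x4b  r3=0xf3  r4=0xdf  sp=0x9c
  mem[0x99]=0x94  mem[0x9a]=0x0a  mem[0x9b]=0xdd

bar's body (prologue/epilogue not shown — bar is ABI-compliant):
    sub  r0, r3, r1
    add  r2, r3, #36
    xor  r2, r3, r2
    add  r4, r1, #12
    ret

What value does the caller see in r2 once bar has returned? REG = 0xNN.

REG = 0x4b

prologue: push r2 → mem[0x9b]=0x4b, sp=0x9b
body[0] sub  r0, r3, r1 → r0=0xaa
body[1] add  r2, r3, #36 → r2=0x17
body[2] xor  r2, r3, r2 → r2=0xe4
body[3] add  r4, r1, #12 → r4=0x55
epilogue: pop r2=0x4b, sp=0x9c
r2 is callee-saved → restored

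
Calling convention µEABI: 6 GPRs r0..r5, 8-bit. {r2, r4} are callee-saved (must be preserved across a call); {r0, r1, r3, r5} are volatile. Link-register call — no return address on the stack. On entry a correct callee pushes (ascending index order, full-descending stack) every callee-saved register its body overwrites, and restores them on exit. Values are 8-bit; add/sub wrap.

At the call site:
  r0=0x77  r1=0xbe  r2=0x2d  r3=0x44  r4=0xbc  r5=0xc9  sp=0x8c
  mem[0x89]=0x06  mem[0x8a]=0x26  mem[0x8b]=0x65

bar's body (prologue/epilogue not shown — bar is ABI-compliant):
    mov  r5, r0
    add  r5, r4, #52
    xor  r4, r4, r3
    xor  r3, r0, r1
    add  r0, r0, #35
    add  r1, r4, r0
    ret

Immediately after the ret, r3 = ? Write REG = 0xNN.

REG = 0xc9

prologue: push r4 -> mem[0x8b]=0xbc, sp=0x8b
body[0] mov  r5, r0 -> r5=0x77
body[1] add  r5, r4, #52 -> r5=0xf0
body[2] xor  r4, r4, r3 -> r4=0xf8
body[3] xor  r3, r0, r1 -> r3=0xc9
body[4] add  r0, r0, #35 -> r0=0x9a
body[5] add  r1, r4, r0 -> r1=0x92
epilogue: pop r4=0xbc, sp=0x8c
r3 is caller-saved -> body value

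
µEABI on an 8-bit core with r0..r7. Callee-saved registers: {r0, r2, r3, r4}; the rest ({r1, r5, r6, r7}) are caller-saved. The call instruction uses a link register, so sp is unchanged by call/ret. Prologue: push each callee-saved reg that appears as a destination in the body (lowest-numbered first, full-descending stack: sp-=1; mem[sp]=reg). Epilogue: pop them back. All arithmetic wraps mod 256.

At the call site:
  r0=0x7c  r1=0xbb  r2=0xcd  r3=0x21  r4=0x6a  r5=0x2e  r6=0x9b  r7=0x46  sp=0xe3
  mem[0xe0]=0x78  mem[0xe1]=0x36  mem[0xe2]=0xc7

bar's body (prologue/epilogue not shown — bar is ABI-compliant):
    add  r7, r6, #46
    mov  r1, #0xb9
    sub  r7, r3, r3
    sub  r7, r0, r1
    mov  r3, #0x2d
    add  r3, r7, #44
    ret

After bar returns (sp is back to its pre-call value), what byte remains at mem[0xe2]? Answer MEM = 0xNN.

MEM = 0x21

prologue: push r3 → mem[0xe2]=0x21, sp=0xe2
body[0] add  r7, r6, #46 → r7=0xc9
body[1] mov  r1, #0xb9 → r1=0xb9
body[2] sub  r7, r3, r3 → r7=0x00
body[3] sub  r7, r0, r1 → r7=0xc3
body[4] mov  r3, #0x2d → r3=0x2d
body[5] add  r3, r7, #44 → r3=0xef
epilogue: pop r3=0x21, sp=0xe3
prologue pushed ['r3'] at ['0xe2']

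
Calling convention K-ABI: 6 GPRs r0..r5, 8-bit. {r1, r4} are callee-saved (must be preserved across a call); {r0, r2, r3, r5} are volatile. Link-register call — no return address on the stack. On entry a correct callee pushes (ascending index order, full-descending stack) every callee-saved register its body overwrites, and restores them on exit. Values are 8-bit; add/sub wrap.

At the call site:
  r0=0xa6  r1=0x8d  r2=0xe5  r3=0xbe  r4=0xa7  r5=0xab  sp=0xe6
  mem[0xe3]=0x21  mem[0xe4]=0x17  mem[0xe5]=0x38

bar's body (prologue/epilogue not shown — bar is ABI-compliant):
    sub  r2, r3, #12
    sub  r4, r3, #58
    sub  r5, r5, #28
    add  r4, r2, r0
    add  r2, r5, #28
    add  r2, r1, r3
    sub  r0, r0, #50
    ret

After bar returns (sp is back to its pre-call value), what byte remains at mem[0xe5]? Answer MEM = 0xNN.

MEM = 0xa7

prologue: push r4 -> mem[0xe5]=0xa7, sp=0xe5
body[0] sub  r2, r3, #12 -> r2=0xb2
body[1] sub  r4, r3, #58 -> r4=0x84
body[2] sub  r5, r5, #28 -> r5=0x8f
body[3] add  r4, r2, r0 -> r4=0x58
body[4] add  r2, r5, #28 -> r2=0xab
body[5] add  r2, r1, r3 -> r2=0x4b
body[6] sub  r0, r0, #50 -> r0=0x74
epilogue: pop r4=0xa7, sp=0xe6
prologue pushed ['r4'] at ['0xe5']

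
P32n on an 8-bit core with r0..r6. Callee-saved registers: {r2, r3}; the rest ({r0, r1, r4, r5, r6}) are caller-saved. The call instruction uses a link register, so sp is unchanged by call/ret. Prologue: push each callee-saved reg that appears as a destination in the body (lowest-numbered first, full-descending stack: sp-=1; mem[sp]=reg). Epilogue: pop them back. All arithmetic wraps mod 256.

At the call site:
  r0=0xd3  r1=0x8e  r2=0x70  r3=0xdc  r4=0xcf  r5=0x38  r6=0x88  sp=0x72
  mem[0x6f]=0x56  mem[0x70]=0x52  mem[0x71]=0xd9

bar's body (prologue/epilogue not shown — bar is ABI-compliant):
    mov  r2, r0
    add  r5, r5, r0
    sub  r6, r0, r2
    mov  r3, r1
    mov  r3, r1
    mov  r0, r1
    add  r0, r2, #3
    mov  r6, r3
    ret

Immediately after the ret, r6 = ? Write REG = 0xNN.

prologue: push r2 → mem[0x71]=0x70, sp=0x71
prologue: push r3 → mem[0x70]=0xdc, sp=0x70
body[0] mov  r2, r0 → r2=0xd3
body[1] add  r5, r5, r0 → r5=0x0b
body[2] sub  r6, r0, r2 → r6=0x00
body[3] mov  r3, r1 → r3=0x8e
body[4] mov  r3, r1 → r3=0x8e
body[5] mov  r0, r1 → r0=0x8e
body[6] add  r0, r2, #3 → r0=0xd6
body[7] mov  r6, r3 → r6=0x8e
epilogue: pop r3=0xdc, sp=0x71
epilogue: pop r2=0x70, sp=0x72
r6 is caller-saved → body value

REG = 0x8e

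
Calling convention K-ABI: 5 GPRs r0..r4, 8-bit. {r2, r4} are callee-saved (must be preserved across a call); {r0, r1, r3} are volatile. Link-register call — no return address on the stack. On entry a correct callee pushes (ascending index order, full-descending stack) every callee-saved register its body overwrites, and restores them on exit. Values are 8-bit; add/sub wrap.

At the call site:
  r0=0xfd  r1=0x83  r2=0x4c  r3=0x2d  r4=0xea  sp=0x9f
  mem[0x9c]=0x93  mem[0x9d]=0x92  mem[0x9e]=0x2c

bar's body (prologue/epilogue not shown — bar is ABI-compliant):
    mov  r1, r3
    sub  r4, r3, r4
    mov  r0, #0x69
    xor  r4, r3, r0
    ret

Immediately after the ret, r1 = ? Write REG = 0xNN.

prologue: push r4 → mem[0x9e]=0xea, sp=0x9e
body[0] mov  r1, r3 → r1=0x2d
body[1] sub  r4, r3, r4 → r4=0x43
body[2] mov  r0, #0x69 → r0=0x69
body[3] xor  r4, r3, r0 → r4=0x44
epilogue: pop r4=0xea, sp=0x9f
r1 is caller-saved → body value

REG = 0x2d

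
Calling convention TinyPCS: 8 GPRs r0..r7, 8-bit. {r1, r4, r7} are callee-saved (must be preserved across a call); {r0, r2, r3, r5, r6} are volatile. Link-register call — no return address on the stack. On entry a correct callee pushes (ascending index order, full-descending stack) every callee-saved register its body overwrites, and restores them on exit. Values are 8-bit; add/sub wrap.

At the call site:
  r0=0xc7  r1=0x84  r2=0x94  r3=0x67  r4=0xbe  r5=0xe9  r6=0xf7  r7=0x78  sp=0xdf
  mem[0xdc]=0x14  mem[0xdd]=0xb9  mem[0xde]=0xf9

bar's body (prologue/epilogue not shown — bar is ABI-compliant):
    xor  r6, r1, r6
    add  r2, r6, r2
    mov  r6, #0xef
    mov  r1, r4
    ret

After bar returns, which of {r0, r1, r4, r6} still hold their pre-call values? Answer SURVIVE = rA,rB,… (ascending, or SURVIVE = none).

prologue: push r1 -> mem[0xde]=0x84, sp=0xde
body[0] xor  r6, r1, r6 -> r6=0x73
body[1] add  r2, r6, r2 -> r2=0x07
body[2] mov  r6, #0xef -> r6=0xef
body[3] mov  r1, r4 -> r1=0xbe
epilogue: pop r1=0x84, sp=0xdf
r0: caller-saved, written=False
r1: callee-saved, written=True
r4: callee-saved, written=False
r6: caller-saved, written=True

SURVIVE = r0,r1,r4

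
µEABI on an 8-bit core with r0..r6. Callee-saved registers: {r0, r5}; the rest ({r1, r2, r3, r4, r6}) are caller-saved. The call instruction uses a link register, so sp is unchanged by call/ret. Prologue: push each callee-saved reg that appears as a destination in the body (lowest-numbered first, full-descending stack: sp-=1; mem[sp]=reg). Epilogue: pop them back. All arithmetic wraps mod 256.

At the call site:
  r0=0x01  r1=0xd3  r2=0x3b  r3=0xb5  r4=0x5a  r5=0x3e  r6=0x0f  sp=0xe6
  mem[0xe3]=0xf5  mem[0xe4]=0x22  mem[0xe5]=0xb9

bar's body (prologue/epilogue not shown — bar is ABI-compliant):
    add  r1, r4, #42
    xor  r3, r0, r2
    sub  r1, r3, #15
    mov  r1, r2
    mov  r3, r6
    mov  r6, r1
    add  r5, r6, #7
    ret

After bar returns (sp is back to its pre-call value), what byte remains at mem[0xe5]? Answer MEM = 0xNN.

prologue: push r5 -> mem[0xe5]=0x3e, sp=0xe5
body[0] add  r1, r4, #42 -> r1=0x84
body[1] xor  r3, r0, r2 -> r3=0x3a
body[2] sub  r1, r3, #15 -> r1=0x2b
body[3] mov  r1, r2 -> r1=0x3b
body[4] mov  r3, r6 -> r3=0x0f
body[5] mov  r6, r1 -> r6=0x3b
body[6] add  r5, r6, #7 -> r5=0x42
epilogue: pop r5=0x3e, sp=0xe6
prologue pushed ['r5'] at ['0xe5']

MEM = 0x3e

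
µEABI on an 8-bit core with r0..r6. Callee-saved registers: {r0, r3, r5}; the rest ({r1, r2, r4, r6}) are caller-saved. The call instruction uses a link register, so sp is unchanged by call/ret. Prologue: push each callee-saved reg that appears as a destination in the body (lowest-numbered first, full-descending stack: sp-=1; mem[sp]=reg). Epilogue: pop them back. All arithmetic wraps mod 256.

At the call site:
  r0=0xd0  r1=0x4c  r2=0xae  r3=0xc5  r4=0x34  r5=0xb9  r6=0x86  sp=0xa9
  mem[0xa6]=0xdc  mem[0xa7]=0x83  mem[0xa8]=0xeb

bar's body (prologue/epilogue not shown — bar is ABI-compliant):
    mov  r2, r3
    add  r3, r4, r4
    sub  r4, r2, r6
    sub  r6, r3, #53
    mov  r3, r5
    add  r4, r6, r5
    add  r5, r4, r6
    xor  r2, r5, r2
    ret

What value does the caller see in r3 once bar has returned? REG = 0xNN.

prologue: push r3 -> mem[0xa8]=0xc5, sp=0xa8
prologue: push r5 -> mem[0xa7]=0xb9, sp=0xa7
body[0] mov  r2, r3 -> r2=0xc5
body[1] add  r3, r4, r4 -> r3=0x68
body[2] sub  r4, r2, r6 -> r4=0x3f
body[3] sub  r6, r3, #53 -> r6=0x33
body[4] mov  r3, r5 -> r3=0xb9
body[5] add  r4, r6, r5 -> r4=0xec
body[6] add  r5, r4, r6 -> r5=0x1f
body[7] xor  r2, r5, r2 -> r2=0xda
epilogue: pop r5=0xb9, sp=0xa8
epilogue: pop r3=0xc5, sp=0xa9
r3 is callee-saved -> restored

REG = 0xc5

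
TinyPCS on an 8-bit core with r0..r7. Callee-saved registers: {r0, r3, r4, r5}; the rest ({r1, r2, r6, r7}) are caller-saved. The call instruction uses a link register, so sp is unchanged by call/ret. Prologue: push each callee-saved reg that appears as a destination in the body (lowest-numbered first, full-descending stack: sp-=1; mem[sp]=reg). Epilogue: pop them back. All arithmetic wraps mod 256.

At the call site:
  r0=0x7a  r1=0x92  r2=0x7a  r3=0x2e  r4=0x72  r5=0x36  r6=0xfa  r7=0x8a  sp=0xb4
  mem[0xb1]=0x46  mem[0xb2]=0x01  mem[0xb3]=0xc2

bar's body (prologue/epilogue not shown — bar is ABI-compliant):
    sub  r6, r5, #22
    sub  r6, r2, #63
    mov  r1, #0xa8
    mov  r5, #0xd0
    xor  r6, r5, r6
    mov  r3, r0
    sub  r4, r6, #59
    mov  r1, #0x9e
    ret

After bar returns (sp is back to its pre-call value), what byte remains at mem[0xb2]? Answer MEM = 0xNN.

MEM = 0x72

prologue: push r3 -> mem[0xb3]=0x2e, sp=0xb3
prologue: push r4 -> mem[0xb2]=0x72, sp=0xb2
prologue: push r5 -> mem[0xb1]=0x36, sp=0xb1
body[0] sub  r6, r5, #22 -> r6=0x20
body[1] sub  r6, r2, #63 -> r6=0x3b
body[2] mov  r1, #0xa8 -> r1=0xa8
body[3] mov  r5, #0xd0 -> r5=0xd0
body[4] xor  r6, r5, r6 -> r6=0xeb
body[5] mov  r3, r0 -> r3=0x7a
body[6] sub  r4, r6, #59 -> r4=0xb0
body[7] mov  r1, #0x9e -> r1=0x9e
epilogue: pop r5=0x36, sp=0xb2
epilogue: pop r4=0x72, sp=0xb3
epilogue: pop r3=0x2e, sp=0xb4
prologue pushed ['r3', 'r4', 'r5'] at ['0xb3', '0xb2', '0xb1']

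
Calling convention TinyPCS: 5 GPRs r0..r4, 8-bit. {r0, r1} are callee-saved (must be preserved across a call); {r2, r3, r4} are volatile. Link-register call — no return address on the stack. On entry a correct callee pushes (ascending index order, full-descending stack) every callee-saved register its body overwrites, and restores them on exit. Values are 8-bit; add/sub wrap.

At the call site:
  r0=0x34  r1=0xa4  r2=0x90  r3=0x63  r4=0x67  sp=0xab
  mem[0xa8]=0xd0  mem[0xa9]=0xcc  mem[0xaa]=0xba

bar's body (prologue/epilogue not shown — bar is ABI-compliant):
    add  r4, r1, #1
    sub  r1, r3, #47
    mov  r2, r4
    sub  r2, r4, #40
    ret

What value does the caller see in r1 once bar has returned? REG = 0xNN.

prologue: push r1 -> mem[0xaa]=0xa4, sp=0xaa
body[0] add  r4, r1, #1 -> r4=0xa5
body[1] sub  r1, r3, #47 -> r1=0x34
body[2] mov  r2, r4 -> r2=0xa5
body[3] sub  r2, r4, #40 -> r2=0x7d
epilogue: pop r1=0xa4, sp=0xab
r1 is callee-saved -> restored

REG = 0xa4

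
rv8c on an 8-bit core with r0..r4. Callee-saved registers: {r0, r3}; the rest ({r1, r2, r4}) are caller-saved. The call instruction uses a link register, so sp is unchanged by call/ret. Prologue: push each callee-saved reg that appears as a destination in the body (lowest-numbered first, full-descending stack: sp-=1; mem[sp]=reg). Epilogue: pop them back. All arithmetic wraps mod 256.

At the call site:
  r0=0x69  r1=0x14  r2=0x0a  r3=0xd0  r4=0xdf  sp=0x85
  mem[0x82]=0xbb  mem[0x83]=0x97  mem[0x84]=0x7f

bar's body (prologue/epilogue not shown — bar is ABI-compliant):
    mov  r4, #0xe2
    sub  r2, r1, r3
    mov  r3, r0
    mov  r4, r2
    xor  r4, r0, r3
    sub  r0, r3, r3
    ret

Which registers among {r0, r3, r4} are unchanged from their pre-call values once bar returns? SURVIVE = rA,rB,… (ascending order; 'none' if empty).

prologue: push r0 → mem[0x84]=0x69, sp=0x84
prologue: push r3 → mem[0x83]=0xd0, sp=0x83
body[0] mov  r4, #0xe2 → r4=0xe2
body[1] sub  r2, r1, r3 → r2=0x44
body[2] mov  r3, r0 → r3=0x69
body[3] mov  r4, r2 → r4=0x44
body[4] xor  r4, r0, r3 → r4=0x00
body[5] sub  r0, r3, r3 → r0=0x00
epilogue: pop r3=0xd0, sp=0x84
epilogue: pop r0=0x69, sp=0x85
r0: callee-saved, written=True
r3: callee-saved, written=True
r4: caller-saved, written=True

SURVIVE = r0,r3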